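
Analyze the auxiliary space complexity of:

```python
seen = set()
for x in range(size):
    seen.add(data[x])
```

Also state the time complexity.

Space complexity: O(n).
Auxiliary storage grows linearly with the input size n in the worst case.
Time complexity: O(n).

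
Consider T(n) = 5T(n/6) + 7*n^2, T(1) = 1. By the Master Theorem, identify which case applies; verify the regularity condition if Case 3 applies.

a=5, b=6, f(n)=7*n^2.
log_6(5) = 0.8982 < 2.
f(n) = Omega(n^(0.8982+epsilon)) for some epsilon > 0, so Case 3 is the candidate.
Regularity: a*f(n/b) = 5*7*(n/6)^2 = (5/36)*7*n^2 <= c*f(n) with c = 5/36 < 1. Satisfied.
Case 3: T(n) = Theta(n^2).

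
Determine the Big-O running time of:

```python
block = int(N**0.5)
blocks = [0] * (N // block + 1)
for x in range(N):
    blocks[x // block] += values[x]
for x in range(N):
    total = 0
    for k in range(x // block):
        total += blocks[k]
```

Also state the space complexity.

Time complexity: O(n * sqrt(n)).
Space complexity: O(sqrt(n)).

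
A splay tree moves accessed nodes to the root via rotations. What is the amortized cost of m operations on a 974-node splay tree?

Using a potential function Phi = sum of log(size of subtree) for each node, each splay operation has amortized cost O(log n) where n = 974. Bad individual operations (O(n)) are offset by decreased potential.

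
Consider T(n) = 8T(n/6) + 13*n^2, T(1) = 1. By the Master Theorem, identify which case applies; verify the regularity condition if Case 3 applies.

a=8, b=6, f(n)=13*n^2.
log_6(8) = 1.161 < 2.
f(n) = Omega(n^(1.161+epsilon)) for some epsilon > 0, so Case 3 is the candidate.
Regularity: a*f(n/b) = 8*13*(n/6)^2 = (8/36)*13*n^2 <= c*f(n) with c = 8/36 < 1. Satisfied.
Case 3: T(n) = Theta(n^2).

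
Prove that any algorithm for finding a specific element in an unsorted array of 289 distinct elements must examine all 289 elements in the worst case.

Adversary argument: if the algorithm examines fewer than 289 elements, the adversary places the target in an unexamined position. The algorithm cannot distinguish 'not present' from 'in unexamined position'.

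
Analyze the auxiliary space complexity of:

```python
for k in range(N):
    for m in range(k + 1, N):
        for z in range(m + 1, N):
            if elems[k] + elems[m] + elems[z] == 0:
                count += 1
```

Space complexity: O(1).
Only a constant amount of auxiliary storage is used; nothing grows with n.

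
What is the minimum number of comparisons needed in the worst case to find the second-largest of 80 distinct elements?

Lower bound: finding the max needs 80-1 comparisons. By the adversary weight-doubling argument, the max must personally win >= ceil(log_2(80)) = 7 comparisons; the 2nd-largest is among those 7 losers, needing 7-1 more comparisons. Total >= 80-1 + 7-1 = 85. A balanced knockout tournament achieves this.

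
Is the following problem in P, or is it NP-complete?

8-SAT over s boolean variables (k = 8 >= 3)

This problem is NP-complete: 3-SAT is NP-complete (Cook-Levin); k-SAT for k>=3 reduces from 3-SAT.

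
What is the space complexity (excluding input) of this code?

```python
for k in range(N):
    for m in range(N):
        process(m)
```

Space complexity: O(1).
Only a constant amount of auxiliary storage is used; nothing grows with n.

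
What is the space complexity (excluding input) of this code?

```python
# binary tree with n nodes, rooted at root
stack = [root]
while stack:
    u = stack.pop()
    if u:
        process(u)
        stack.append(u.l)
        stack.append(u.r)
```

Space complexity: O(n).
Auxiliary storage grows linearly with the input size n in the worst case.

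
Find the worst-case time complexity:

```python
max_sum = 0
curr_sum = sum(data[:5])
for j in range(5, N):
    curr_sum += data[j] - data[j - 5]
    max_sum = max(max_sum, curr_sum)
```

Time complexity: O(n).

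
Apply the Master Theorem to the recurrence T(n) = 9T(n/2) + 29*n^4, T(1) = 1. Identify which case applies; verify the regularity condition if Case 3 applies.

a=9, b=2, f(n)=29*n^4.
log_2(9) = 3.17 < 4.
f(n) = Omega(n^(3.17+epsilon)) for some epsilon > 0, so Case 3 is the candidate.
Regularity: a*f(n/b) = 9*29*(n/2)^4 = (9/16)*29*n^4 <= c*f(n) with c = 9/16 < 1. Satisfied.
Case 3: T(n) = Theta(n^4).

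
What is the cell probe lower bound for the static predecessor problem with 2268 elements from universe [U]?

The Patrascu-Thorup lower bound shows any data structure on n = 2268 elements using O(n * polylog(n)) space requires Omega(log log U) query time. van Emde Boas trees achieve O(log log U) with O(U) space.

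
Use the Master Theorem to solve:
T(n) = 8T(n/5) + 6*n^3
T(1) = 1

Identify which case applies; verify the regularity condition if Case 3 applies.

a=8, b=5, f(n)=6*n^3.
log_5(8) = 1.292 < 3.
f(n) = Omega(n^(1.292+epsilon)) for some epsilon > 0, so Case 3 is the candidate.
Regularity: a*f(n/b) = 8*6*(n/5)^3 = (8/125)*6*n^3 <= c*f(n) with c = 8/125 < 1. Satisfied.
Case 3: T(n) = Theta(n^3).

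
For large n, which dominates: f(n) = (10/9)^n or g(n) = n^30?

f(n) = (10/9)^n grows faster: (10/9)^n is exponential with base 10/9 > 1, dominating every polynomial.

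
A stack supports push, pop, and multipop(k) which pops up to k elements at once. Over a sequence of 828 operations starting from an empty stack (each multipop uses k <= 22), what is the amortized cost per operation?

Each element is pushed exactly once and popped at most once (whether by pop or as part of a multipop). So the total number of individual pops over the whole sequence is at most the number of pushes, which is at most 828. Total work <= 2 * 828, hence O(1) amortized per operation.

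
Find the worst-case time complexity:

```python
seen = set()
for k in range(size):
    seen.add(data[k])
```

Time complexity: O(n).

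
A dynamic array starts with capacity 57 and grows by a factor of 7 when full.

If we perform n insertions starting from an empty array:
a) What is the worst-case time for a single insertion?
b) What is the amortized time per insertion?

(a) Worst-case single insertion: O(n) -- when the array is full at capacity c, the resize copies all c elements, and c can be Theta(n).
(b) Resizes happen at sizes 57, 399, 2793, ... Total copy cost for n insertions: 57 + 399 + ... = O(n) (geometric series with ratio 1/7). Amortized cost per insertion: O(n)/n = O(1).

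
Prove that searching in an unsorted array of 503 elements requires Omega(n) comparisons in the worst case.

An adversary can always place the target in the last position checked. Until all 503 positions are examined, the target might be in any unchecked position. Therefore 503 comparisons are necessary.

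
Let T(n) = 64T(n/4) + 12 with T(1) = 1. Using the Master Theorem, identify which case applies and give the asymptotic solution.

a=64, b=4, f(n)=12.
log_4(64) = 3 > 0.
Since f(n) = O(n^0) is polynomially smaller than n^3, Case 1 applies.
T(n) = Theta(n^3).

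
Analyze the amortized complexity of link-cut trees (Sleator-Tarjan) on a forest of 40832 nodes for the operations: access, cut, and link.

Link-cut trees represent the forest using splay trees over preferred paths. With potential Phi = sum over nodes of log(size of virtual subtree), each access on 40832 nodes is O(log 40832) = O(log n) amortized by the splay-tree access lemma. Cut and link are O(1) plus one access.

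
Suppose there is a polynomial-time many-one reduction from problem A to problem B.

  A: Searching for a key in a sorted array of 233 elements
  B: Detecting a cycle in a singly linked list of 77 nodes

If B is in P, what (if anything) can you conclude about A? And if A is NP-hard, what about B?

A poly-time reduction A <=_p B means any A-instance can be transformed to a B-instance in poly time.
If B is in P: compose the reduction with B's poly-time algorithm to solve A in poly time, so A is in P.
If A is NP-hard: every NP problem reduces to A, which reduces to B; composing reductions, every NP problem reduces to B, so B is NP-hard.
(Here in fact A is P and B is P.)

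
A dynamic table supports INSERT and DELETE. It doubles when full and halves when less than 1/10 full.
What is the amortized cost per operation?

Using potential function Phi = |2*num_items - table_size| when load > 1/2, and Phi = table_size/2 - num_items otherwise. The gap of 1/10 vs 1/2 for shrinking prevents thrashing. Both insert and delete have O(1) amortized cost.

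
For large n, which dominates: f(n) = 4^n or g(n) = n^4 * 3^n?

f(n) = 4^n grows faster: 4^n / (n^4 3^n) = (4/3)^n / n^4 -> infinity since 4/3 > 1.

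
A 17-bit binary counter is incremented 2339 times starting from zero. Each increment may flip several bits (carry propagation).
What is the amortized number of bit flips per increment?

Bit i flips on every 2^i-th increment, so over 2339 increments bit i flips floor(2339/2^i) times. Summing over i: total flips < 2 * 2339. Amortized: < 2 = O(1) per increment.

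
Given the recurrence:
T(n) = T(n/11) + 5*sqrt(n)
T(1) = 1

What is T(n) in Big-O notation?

Each level contributes sqrt(n/11^k). Geometric series with ratio 1/sqrt(11) < 1 sums to O(sqrt(n)).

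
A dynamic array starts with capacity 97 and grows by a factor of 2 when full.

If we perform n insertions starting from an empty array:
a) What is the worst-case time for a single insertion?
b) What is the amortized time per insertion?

(a) Worst-case single insertion: O(n) -- when the array is full at capacity c, the resize copies all c elements, and c can be Theta(n).
(b) Resizes happen at sizes 97, 194, 388, ... Total copy cost for n insertions: 97 + 194 + ... = O(n) (geometric series with ratio 1/2). Amortized cost per insertion: O(n)/n = O(1).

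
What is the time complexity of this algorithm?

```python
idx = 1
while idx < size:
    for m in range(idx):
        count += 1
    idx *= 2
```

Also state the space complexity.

Time complexity: O(n).
Space complexity: O(1).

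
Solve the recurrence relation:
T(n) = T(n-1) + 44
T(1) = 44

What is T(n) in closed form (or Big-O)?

Unrolling: T(n) = T(n-1) + 44 = T(n-2) + 2*44 = ... = T(1) + (n-1)*44 = 44 + (n-1)*44 = 44n.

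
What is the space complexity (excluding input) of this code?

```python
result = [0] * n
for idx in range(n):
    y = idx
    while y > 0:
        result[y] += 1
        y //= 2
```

Space complexity: O(n).
Auxiliary storage grows linearly with the input size n in the worst case.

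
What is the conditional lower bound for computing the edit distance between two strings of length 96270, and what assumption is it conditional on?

Under SETH (the Strong Exponential Time Hypothesis), edit distance on length-96270 strings cannot be computed in O(n^(2-epsilon)) time for any epsilon > 0 (Backurs-Indyk). The reduction is from CNF-SAT via the orthogonal vectors problem.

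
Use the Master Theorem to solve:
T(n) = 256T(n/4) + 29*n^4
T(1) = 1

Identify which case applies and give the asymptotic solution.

a=256, b=4, f(n)=29*n^4.
log_4(256) = 4, so n^(log_b(a)) = n^4.
f(n) = Theta(n^4), so Case 2 applies.
T(n) = Theta(n^4 log n).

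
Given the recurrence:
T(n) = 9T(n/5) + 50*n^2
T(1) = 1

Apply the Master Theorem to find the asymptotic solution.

a=9, b=5, f(n)=50*n^2. log_5(9) = 1.365 < 2. Case 3: T(n) = O(n^2).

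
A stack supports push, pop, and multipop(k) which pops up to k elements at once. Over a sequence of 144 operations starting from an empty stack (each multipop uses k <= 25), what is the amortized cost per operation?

Each element is pushed exactly once and popped at most once (whether by pop or as part of a multipop). So the total number of individual pops over the whole sequence is at most the number of pushes, which is at most 144. Total work <= 2 * 144, hence O(1) amortized per operation.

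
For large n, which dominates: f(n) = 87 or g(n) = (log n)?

g(n) = (log n) grows faster: any unbounded function dominates a constant.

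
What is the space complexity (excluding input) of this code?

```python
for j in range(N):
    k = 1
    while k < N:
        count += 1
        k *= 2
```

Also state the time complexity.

Space complexity: O(1).
Only a constant amount of auxiliary storage is used; nothing grows with n.
Time complexity: O(n log n).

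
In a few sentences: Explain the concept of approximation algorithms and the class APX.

An approximation algorithm finds solutions within a guaranteed factor of optimal in polynomial time. APX is the class of optimization problems with constant-factor polynomial-time approximation algorithms. Vertex Cover is in APX (2-approximation). Unless P = NP, TSP has no constant-factor approximation, but Metric TSP has a 3/2-approximation.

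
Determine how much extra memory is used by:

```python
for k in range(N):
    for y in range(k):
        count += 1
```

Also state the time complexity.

Space complexity: O(1).
Only a constant amount of auxiliary storage is used; nothing grows with n.
Time complexity: O(n^2).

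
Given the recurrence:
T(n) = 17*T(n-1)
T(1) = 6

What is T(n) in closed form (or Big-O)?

Each step multiplies by 17. T(n) = T(1)*17^(n-1) = 6*17^(n-1).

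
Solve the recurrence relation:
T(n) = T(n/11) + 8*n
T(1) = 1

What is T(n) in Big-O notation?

Geometric series: 8*n*(1 + 1/11 + 1/11^2 + ...) = O(n). T(n) = O(n).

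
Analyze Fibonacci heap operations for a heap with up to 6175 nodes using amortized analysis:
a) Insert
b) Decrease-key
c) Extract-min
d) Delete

Fibonacci heaps use lazy consolidation. Potential function Phi = t + 2m (t = number of trees, m = marked nodes).
- Insert: O(1) actual, Delta Phi = +1 (one new tree) => O(1) amortized.
- Decrease-key: with c cascading cuts, actual cost is O(c); Delta Phi <= c - 2(c-1) + 2 = 4 - c (c new trees; >= c-1 marks cleared; <= 1 new mark). Amortized O(c) + (4 - c) = O(1).
- Extract-min: O(D(n) + t) actual; consolidation drops t to <= D(n)+1, so Delta Phi pays for the t term. D(n) = O(log n) for n = 6175 => O(log n) amortized.
- Delete: decrease-key to -inf then extract-min = O(log n).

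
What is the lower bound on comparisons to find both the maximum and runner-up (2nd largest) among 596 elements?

Lower bound: finding the max needs 596-1 comparisons. By an adversary weight-doubling argument, the maximum element must personally win at least ceil(log_2(596)) = 10 comparisons in any correct algorithm. The 2nd largest is among those 10 direct losers, and distinguishing it requires 10-1 more comparisons. Total >= 596-1 + 10-1 = 604. A balanced tournament achieves this bound exactly.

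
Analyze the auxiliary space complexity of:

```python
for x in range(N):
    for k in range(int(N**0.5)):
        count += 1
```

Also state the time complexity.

Space complexity: O(1).
Only a constant amount of auxiliary storage is used; nothing grows with n.
Time complexity: O(n * sqrt(n)).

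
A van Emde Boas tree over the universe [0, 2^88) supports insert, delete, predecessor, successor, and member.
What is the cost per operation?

vEB recursively partitions [0, 309485009821345068724781056) into sqrt(u) clusters of size sqrt(u). Each operation recurses into either one cluster or the summary, never both: T(u) = T(sqrt(u)) + O(1) => T(u) = O(log log u) = O(log 88). This is worst-case, not just amortized.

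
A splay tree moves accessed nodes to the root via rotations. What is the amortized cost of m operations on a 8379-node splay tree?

Using a potential function Phi = sum of log(size of subtree) for each node, each splay operation has amortized cost O(log n) where n = 8379. Bad individual operations (O(n)) are offset by decreased potential.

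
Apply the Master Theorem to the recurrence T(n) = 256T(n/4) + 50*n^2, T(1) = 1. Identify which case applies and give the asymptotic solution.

a=256, b=4, f(n)=50*n^2.
log_4(256) = 4 > 2.
Since f(n) = O(n^2) is polynomially smaller than n^4, Case 1 applies.
T(n) = Theta(n^4).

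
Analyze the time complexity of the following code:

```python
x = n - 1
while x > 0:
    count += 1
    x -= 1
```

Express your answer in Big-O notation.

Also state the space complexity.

Time complexity: O(n).
Space complexity: O(1).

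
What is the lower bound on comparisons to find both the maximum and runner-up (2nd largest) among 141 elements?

Lower bound: finding the max needs 141-1 comparisons. By an adversary weight-doubling argument, the maximum element must personally win at least ceil(log_2(141)) = 8 comparisons in any correct algorithm. The 2nd largest is among those 8 direct losers, and distinguishing it requires 8-1 more comparisons. Total >= 141-1 + 8-1 = 147. A balanced tournament achieves this bound exactly.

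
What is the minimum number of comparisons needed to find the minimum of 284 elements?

Finding the minimum requires 283 comparisons, identical reasoning to finding the maximum. Each comparison eliminates one candidate.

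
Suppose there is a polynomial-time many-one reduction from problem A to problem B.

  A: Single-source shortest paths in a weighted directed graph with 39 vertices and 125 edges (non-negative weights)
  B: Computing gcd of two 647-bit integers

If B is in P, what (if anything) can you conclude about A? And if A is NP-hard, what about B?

A poly-time reduction A <=_p B means any A-instance can be transformed to a B-instance in poly time.
If B is in P: compose the reduction with B's poly-time algorithm to solve A in poly time, so A is in P.
If A is NP-hard: every NP problem reduces to A, which reduces to B; composing reductions, every NP problem reduces to B, so B is NP-hard.
(Here in fact A is P and B is P.)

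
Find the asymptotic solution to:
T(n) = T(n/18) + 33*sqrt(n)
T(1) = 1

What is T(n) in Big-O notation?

Each level contributes sqrt(n/18^k). Geometric series with ratio 1/sqrt(18) < 1 sums to O(sqrt(n)).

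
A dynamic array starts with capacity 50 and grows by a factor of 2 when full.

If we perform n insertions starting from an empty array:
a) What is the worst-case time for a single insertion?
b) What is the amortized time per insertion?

(a) Worst-case single insertion: O(n) -- when the array is full at capacity c, the resize copies all c elements, and c can be Theta(n).
(b) Resizes happen at sizes 50, 100, 200, ... Total copy cost for n insertions: 50 + 100 + ... = O(n) (geometric series with ratio 1/2). Amortized cost per insertion: O(n)/n = O(1).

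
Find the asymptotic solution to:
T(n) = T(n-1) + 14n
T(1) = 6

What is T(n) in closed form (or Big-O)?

Unrolling: T(n) = 6 + 14*(2 + 3 + ... + n) = 6 + 14*(n(n+1)/2 - 1) = O(n^2).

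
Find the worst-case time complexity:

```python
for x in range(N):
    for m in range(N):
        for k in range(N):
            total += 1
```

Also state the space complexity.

Time complexity: O(n^3).
Space complexity: O(1).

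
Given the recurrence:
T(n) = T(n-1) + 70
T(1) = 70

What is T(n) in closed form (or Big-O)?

Unrolling: T(n) = T(n-1) + 70 = T(n-2) + 2*70 = ... = T(1) + (n-1)*70 = 70 + (n-1)*70 = 70n.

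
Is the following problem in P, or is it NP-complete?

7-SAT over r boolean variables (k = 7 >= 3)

This problem is NP-complete: 3-SAT is NP-complete (Cook-Levin); k-SAT for k>=3 reduces from 3-SAT.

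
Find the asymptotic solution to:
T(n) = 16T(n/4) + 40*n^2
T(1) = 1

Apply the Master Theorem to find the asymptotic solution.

a=16, b=4, f(n)=40*n^2. log_4(16) = 2. Case 2: T(n) = O(n^2 log n).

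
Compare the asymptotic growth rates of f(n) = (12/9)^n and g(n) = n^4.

f(n) = (12/9)^n grows faster: (12/9)^n is exponential with base 12/9 > 1, dominating every polynomial.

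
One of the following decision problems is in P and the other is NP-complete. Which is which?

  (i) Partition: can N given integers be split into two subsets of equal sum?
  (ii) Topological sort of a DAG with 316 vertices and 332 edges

(i) is NP-complete: Subset Sum reduces to it (one of Karp's 21 NP-complete problems).
(ii) is P: DFS-based topological sort runs in O(V+E).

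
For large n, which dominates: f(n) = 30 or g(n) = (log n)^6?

g(n) = (log n)^6 grows faster: any unbounded function dominates a constant.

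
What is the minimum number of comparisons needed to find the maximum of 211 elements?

Finding the maximum requires 210 comparisons. Each comparison eliminates exactly one candidate. With 211 candidates, we need 210 eliminations.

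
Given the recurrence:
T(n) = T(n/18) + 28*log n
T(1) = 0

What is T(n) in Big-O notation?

Each of the log_18(n) levels adds O(log n). T(n) = O(log^2 n).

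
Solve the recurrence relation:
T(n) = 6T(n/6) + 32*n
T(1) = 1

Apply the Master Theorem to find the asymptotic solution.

a=6, b=6, f(n)=32*n. log_6(6) = 1. Case 2: T(n) = O(n log n).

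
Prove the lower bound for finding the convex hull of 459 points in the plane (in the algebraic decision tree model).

Reduction from sorting: given 459 numbers x_1,...,x_{459}, map x_i to the point (x_i, x_i^2) on the parabola y = x^2. All points are on the convex hull, and walking the hull gives them in sorted x-order. Since sorting requires Omega(n log n), so does planar convex hull.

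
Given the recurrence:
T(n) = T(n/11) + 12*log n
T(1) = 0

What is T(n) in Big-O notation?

Each of the log_11(n) levels adds O(log n). T(n) = O(log^2 n).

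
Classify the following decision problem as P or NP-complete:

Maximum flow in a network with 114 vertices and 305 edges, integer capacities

This problem is in P: Edmonds-Karp / push-relabel run in polynomial time.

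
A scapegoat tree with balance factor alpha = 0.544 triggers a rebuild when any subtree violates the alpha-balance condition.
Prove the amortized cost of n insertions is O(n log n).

Define potential Phi = c * sum of |size(left(v)) - size(right(v))| over all nodes. An insertion at depth d costs O(d) = O(log n) and increases Phi by O(log n). When a rebuild of subtree of size s occurs, it costs O(s) but reduces Phi by Omega(s). With alpha = 0.544, between rebuilds Omega(s) insertions must occur. Amortized cost per insertion: O(log n).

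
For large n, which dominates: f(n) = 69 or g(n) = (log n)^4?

g(n) = (log n)^4 grows faster: any unbounded function dominates a constant.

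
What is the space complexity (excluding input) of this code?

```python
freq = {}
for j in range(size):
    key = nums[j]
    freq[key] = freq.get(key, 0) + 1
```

Space complexity: O(n).
Auxiliary storage grows linearly with the input size n in the worst case.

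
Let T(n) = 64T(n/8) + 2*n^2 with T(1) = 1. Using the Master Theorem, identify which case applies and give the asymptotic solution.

a=64, b=8, f(n)=2*n^2.
log_8(64) = 2, so n^(log_b(a)) = n^2.
f(n) = Theta(n^2), so Case 2 applies.
T(n) = Theta(n^2 log n).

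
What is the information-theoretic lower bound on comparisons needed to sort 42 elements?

There are 42! = 1405006117752879898543142606244511569936384000000000 possible orderings. Each comparison gives 1 bit. We need at least ceil(log_2(1405006117752879898543142606244511569936384000000000)) = 170 comparisons.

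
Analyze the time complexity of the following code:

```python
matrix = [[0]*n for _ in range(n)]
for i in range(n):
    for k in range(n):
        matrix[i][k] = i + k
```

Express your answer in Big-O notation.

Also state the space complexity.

Time complexity: O(n^2).
Space complexity: O(n^2).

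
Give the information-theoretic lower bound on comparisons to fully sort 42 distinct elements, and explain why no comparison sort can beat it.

A comparison sort is a binary decision tree whose leaves are the 42! = 1405006117752879898543142606244511569936384000000000 possible output permutations. A binary tree with L leaves has height >= ceil(log_2(L)). So any comparison sort needs >= ceil(log_2(42!)) = 170 comparisons in the worst case.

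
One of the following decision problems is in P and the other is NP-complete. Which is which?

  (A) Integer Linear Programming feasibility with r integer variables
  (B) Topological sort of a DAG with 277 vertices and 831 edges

(A) is NP-complete: ILP feasibility is NP-complete (LP relaxation is in P).
(B) is P: DFS-based topological sort runs in O(V+E).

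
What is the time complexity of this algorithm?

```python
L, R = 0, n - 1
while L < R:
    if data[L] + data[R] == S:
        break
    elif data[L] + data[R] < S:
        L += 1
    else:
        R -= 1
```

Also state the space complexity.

Time complexity: O(n).
Space complexity: O(1).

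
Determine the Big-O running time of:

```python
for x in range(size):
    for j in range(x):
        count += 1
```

Time complexity: O(n^2).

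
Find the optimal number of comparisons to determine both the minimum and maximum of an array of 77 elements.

Naive approach: 152 comparisons (76 for max + 76 for min).
Optimal: Compare elements in pairs first (floor(n/2) = 38 comparisons), then find max among winners and min among losers (38 comparisons each).
Total: ceil(3n/2) - 2 = 114 comparisons. An adversary argument shows this is also a lower bound.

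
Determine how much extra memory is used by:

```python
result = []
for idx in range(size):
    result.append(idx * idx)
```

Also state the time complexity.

Space complexity: O(n).
Auxiliary storage grows linearly with the input size n in the worst case.
Time complexity: O(n).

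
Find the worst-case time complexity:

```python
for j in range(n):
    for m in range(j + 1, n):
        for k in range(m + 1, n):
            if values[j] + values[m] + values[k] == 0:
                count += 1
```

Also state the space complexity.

Time complexity: O(n^3).
Space complexity: O(1).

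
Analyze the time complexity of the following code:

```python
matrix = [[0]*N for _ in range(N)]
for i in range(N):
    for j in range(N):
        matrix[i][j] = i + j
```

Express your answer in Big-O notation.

Time complexity: O(n^2).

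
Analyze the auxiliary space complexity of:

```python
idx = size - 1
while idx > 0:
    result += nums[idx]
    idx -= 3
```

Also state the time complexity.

Space complexity: O(1).
Only a constant amount of auxiliary storage is used; nothing grows with n.
Time complexity: O(n).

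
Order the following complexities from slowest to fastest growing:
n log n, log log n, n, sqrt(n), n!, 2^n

Ordered by growth rate: log log n < sqrt(n) < n < n log n < 2^n < n!.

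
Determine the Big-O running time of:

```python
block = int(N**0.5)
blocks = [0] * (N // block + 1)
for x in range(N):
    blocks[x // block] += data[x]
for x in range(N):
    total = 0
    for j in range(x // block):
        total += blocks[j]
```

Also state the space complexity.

Time complexity: O(n * sqrt(n)).
Space complexity: O(sqrt(n)).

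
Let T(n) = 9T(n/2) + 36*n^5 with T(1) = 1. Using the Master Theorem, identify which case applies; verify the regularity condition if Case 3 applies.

a=9, b=2, f(n)=36*n^5.
log_2(9) = 3.17 < 5.
f(n) = Omega(n^(3.17+epsilon)) for some epsilon > 0, so Case 3 is the candidate.
Regularity: a*f(n/b) = 9*36*(n/2)^5 = (9/32)*36*n^5 <= c*f(n) with c = 9/32 < 1. Satisfied.
Case 3: T(n) = Theta(n^5).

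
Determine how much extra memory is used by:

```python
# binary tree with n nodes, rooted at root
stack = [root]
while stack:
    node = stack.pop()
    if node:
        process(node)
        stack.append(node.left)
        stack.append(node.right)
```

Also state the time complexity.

Space complexity: O(n).
Auxiliary storage grows linearly with the input size n in the worst case.
Time complexity: O(n).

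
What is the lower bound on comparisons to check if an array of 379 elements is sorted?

To verify 379 elements are sorted, we must compare each consecutive pair. Skipping any pair allows an adversary to swap them. Therefore 378 comparisons are necessary and sufficient.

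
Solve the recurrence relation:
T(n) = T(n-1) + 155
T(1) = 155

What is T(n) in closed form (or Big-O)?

Unrolling: T(n) = T(n-1) + 155 = T(n-2) + 2*155 = ... = T(1) + (n-1)*155 = 155 + (n-1)*155 = 155n.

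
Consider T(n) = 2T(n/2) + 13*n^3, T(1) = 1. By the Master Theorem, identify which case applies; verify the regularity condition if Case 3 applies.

a=2, b=2, f(n)=13*n^3.
log_2(2) = 1 < 3.
f(n) = Omega(n^(1+epsilon)) for some epsilon > 0, so Case 3 is the candidate.
Regularity: a*f(n/b) = 2*13*(n/2)^3 = (2/8)*13*n^3 <= c*f(n) with c = 2/8 < 1. Satisfied.
Case 3: T(n) = Theta(n^3).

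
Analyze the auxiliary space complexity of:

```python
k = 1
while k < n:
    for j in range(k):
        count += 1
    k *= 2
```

Space complexity: O(1).
Only a constant amount of auxiliary storage is used; nothing grows with n.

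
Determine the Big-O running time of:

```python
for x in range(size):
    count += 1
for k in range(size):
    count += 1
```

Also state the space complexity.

Time complexity: O(n).
Space complexity: O(1).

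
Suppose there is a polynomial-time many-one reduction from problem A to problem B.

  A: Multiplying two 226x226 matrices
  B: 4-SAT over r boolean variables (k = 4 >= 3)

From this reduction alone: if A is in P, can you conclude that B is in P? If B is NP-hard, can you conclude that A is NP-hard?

A poly-time reduction A <=_p B transfers tractability DOWN (B easy => A easy) and hardness UP (A hard => B hard), not the reverse.
From A in P, the reduction alone does NOT give B in P: any problem in P trivially reduces to SAT, yet SAT is not known to be in P.
From B NP-hard, the reduction alone does NOT give A NP-hard: again, easy problems reduce to hard ones.
(Here in fact A is P and B is NP-complete.)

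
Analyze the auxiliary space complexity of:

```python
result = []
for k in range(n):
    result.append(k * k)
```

Space complexity: O(n).
Auxiliary storage grows linearly with the input size n in the worst case.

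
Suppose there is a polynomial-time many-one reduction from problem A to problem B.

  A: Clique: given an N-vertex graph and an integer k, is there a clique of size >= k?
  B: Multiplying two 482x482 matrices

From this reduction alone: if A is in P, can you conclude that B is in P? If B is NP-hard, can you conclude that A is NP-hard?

A poly-time reduction A <=_p B transfers tractability DOWN (B easy => A easy) and hardness UP (A hard => B hard), not the reverse.
From A in P, the reduction alone does NOT give B in P: any problem in P trivially reduces to SAT, yet SAT is not known to be in P.
From B NP-hard, the reduction alone does NOT give A NP-hard: again, easy problems reduce to hard ones.
(Here in fact A is NP-complete and B is in P, so no such reduction is known -- its existence would imply P = NP; the analysis concerns only what the assumed reduction would or would not let you conclude.)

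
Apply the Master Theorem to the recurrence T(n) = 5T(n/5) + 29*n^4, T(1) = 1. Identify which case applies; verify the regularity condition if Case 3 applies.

a=5, b=5, f(n)=29*n^4.
log_5(5) = 1 < 4.
f(n) = Omega(n^(1+epsilon)) for some epsilon > 0, so Case 3 is the candidate.
Regularity: a*f(n/b) = 5*29*(n/5)^4 = (5/625)*29*n^4 <= c*f(n) with c = 5/625 < 1. Satisfied.
Case 3: T(n) = Theta(n^4).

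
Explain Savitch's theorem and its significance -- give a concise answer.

Savitch's theorem states that NSPACE(f(n)) is contained in DSPACE(f(n)^2) for f(n) >= log n. In particular, NPSPACE = PSPACE, meaning nondeterminism does not significantly help for space-bounded computation. This contrasts with time, where we do not know if P = NP.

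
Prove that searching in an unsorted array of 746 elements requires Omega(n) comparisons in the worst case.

An adversary can always place the target in the last position checked. Until all 746 positions are examined, the target might be in any unchecked position. Therefore 746 comparisons are necessary.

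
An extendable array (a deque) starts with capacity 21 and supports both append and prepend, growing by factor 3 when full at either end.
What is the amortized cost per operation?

Growth at either end copies all elements; capacities form a geometric sequence with ratio 3, so total copy cost over n operations is O(n) (two geometric series). Amortized O(1).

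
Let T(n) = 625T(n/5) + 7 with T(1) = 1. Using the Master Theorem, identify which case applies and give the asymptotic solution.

a=625, b=5, f(n)=7.
log_5(625) = 4 > 0.
Since f(n) = O(n^0) is polynomially smaller than n^4, Case 1 applies.
T(n) = Theta(n^4).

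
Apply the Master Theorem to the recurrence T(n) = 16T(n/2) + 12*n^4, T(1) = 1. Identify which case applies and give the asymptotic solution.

a=16, b=2, f(n)=12*n^4.
log_2(16) = 4, so n^(log_b(a)) = n^4.
f(n) = Theta(n^4), so Case 2 applies.
T(n) = Theta(n^4 log n).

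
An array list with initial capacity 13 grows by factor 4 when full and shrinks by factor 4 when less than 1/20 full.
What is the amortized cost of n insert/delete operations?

Using potential function Phi = |4*size - capacity|. Resizing costs are offset by potential release. Amortized O(1) per operation.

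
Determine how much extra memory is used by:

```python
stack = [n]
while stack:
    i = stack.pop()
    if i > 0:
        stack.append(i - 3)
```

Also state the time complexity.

Space complexity: O(1).
Only a constant amount of auxiliary storage is used; nothing grows with n.
Time complexity: O(n).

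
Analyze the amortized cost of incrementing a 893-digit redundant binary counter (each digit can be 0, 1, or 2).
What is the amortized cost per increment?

A redundant counter on 893 digits allows digit values 0, 1, 2. Increment adds 1 to the least significant digit and carries any 2 to a 0 plus +1 on the next digit. With potential Phi = (number of 2-digits), each increment does O(1) actual work plus a chain of carries, each of which decreases Phi by 1. Amortized O(1).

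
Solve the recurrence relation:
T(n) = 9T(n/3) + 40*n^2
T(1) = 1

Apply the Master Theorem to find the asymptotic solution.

a=9, b=3, f(n)=40*n^2. log_3(9) = 2. Case 2: T(n) = O(n^2 log n).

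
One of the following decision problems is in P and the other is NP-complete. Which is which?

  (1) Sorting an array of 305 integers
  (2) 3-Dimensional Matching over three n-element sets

(1) is P: merge sort runs in O(n log n).
(2) is NP-complete: one of Karp's 21 NP-complete problems.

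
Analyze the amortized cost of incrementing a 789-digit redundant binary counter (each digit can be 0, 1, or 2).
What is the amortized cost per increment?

A redundant counter on 789 digits allows digit values 0, 1, 2. Increment adds 1 to the least significant digit and carries any 2 to a 0 plus +1 on the next digit. With potential Phi = (number of 2-digits), each increment does O(1) actual work plus a chain of carries, each of which decreases Phi by 1. Amortized O(1).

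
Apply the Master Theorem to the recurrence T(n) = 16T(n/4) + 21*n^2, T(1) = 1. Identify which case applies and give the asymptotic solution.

a=16, b=4, f(n)=21*n^2.
log_4(16) = 2, so n^(log_b(a)) = n^2.
f(n) = Theta(n^2), so Case 2 applies.
T(n) = Theta(n^2 log n).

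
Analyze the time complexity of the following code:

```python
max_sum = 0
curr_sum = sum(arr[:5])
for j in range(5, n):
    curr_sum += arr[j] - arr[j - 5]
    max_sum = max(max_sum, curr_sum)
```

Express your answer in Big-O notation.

Time complexity: O(n).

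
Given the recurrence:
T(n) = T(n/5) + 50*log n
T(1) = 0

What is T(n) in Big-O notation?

Each of the log_5(n) levels adds O(log n). T(n) = O(log^2 n).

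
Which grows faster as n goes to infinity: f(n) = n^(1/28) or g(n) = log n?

f(n) = n^(1/28) grows faster: any positive power of n dominates log n.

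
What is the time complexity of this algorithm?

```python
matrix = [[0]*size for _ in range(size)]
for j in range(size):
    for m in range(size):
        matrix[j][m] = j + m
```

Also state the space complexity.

Time complexity: O(n^2).
Space complexity: O(n^2).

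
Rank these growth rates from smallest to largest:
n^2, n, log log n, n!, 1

Ordered by growth rate: 1 < log log n < n < n^2 < n!.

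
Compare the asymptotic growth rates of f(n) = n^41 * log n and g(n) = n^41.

f(n) = n^41 * log n grows faster: extra log n factor -> infinity.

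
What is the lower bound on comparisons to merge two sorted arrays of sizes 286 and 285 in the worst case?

Adversary: with |286 - 285| <= 1 the inputs can be fully interleaved so that every adjacent pair in the merged output comes from different arrays. Then each of the 570 adjacent pairs must be directly compared, or the algorithm cannot determine their relative order. Standard merge meets this bound.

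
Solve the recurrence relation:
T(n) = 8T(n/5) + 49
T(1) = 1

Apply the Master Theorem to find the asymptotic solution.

a=8, b=5, f(n)=49. log_5(8) = 1.292. Case 1 of Master Theorem: T(n) = O(n^1.292).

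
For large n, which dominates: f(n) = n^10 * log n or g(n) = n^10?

f(n) = n^10 * log n grows faster: extra log n factor -> infinity.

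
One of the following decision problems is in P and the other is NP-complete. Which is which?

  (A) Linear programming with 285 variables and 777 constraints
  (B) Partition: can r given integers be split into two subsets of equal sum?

(A) is P: the ellipsoid and interior-point methods run in polynomial time.
(B) is NP-complete: Subset Sum reduces to it (one of Karp's 21 NP-complete problems).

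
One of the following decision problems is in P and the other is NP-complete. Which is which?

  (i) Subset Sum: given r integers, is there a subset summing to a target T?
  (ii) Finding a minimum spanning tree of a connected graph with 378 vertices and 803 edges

(i) is NP-complete: one of Karp's 21 NP-complete problems.
(ii) is P: Kruskal's / Prim's algorithms run in polynomial time.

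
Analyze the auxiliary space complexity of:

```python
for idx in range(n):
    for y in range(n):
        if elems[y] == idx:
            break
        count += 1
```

Space complexity: O(1).
Only a constant amount of auxiliary storage is used; nothing grows with n.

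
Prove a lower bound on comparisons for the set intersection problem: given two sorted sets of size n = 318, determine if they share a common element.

For two sorted arrays of size n = 318, any correct algorithm must examine Omega(n) elements. If fewer are examined, an adversary places a common element in an unexamined gap. A merge-based scan achieves O(n), so the bound is tight.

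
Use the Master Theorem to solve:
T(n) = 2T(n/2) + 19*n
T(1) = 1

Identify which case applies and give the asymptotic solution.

a=2, b=2, f(n)=19*n.
log_2(2) = 1, so n^(log_b(a)) = n.
f(n) = Theta(n), so Case 2 applies.
T(n) = Theta(n log n).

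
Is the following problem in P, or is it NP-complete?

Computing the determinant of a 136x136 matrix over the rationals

This problem is in P: Gaussian elimination runs in O(n^3).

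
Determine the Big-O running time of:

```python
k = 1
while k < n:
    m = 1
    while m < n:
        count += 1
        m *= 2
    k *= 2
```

Time complexity: O(log^2 n).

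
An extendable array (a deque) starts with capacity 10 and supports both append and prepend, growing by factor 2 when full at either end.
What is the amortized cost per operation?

Growth at either end copies all elements; capacities form a geometric sequence with ratio 2, so total copy cost over n operations is O(n) (two geometric series). Amortized O(1).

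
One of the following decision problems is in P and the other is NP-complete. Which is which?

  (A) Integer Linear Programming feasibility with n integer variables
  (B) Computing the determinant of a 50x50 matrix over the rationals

(A) is NP-complete: ILP feasibility is NP-complete (LP relaxation is in P).
(B) is P: Gaussian elimination runs in O(n^3).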